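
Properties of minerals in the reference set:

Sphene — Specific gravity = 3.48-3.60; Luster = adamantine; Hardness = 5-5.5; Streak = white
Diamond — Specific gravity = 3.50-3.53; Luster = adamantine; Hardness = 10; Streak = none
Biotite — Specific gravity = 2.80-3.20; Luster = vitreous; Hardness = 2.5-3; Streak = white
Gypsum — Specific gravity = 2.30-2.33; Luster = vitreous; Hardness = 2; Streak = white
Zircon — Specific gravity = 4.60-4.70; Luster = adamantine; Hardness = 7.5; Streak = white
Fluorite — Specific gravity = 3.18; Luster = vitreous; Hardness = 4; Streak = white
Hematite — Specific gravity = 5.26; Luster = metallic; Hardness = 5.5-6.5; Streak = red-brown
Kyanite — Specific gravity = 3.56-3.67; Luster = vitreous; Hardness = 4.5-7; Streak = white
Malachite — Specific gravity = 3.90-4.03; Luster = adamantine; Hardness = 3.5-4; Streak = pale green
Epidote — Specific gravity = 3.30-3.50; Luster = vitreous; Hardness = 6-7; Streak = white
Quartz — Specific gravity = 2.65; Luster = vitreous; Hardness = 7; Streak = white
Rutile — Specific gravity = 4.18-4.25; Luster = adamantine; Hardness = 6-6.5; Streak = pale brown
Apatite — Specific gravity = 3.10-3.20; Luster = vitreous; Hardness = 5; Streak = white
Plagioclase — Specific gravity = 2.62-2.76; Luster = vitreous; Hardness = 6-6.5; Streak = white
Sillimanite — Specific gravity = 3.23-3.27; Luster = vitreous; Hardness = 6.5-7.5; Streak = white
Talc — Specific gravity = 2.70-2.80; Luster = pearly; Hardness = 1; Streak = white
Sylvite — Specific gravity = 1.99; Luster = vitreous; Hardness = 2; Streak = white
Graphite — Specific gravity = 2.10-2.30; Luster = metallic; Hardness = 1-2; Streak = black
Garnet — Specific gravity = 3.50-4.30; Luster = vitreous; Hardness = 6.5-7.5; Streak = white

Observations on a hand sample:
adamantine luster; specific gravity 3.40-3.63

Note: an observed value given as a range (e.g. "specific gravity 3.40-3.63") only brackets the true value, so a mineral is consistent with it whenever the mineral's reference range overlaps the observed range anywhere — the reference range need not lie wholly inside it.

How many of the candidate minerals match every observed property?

Adamantine luster: Sphene, Diamond, Zircon, Malachite, Rutile remain.
Specific gravity 3.40-3.63: leaves Sphene, Diamond.
The minerals that satisfy all observations are Diamond, Sphene.
That is 2 minerals.

2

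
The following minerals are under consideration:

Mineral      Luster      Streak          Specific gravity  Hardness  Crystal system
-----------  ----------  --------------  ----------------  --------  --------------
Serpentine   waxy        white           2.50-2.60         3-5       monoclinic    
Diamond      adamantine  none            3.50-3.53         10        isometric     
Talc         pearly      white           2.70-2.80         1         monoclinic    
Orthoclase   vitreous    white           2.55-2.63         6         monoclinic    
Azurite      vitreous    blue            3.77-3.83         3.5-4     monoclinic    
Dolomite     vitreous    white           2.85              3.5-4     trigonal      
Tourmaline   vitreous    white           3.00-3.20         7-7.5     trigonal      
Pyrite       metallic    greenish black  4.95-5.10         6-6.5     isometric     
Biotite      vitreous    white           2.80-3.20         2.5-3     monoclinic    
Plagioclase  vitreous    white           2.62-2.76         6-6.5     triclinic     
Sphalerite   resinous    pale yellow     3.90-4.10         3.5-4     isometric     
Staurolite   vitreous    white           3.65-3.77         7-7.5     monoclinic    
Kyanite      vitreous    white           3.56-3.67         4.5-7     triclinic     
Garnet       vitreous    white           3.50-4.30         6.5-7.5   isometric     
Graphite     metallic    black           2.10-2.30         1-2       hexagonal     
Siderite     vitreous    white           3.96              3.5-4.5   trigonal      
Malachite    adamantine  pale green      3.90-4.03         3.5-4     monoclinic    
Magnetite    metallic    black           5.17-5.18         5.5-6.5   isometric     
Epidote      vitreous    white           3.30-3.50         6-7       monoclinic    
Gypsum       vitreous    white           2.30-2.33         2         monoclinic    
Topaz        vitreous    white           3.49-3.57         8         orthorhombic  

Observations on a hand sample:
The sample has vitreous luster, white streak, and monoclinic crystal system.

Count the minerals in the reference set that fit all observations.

5

Vitreous luster — leaves Orthoclase, Azurite, Dolomite, Tourmaline, Biotite, Plagioclase, Staurolite, Kyanite, Garnet, Siderite, Epidote, Gypsum, Topaz.
White streak is inconsistent with Azurite.
Monoclinic crystal system — only Orthoclase, Biotite, Staurolite, Epidote, Gypsum remain.
The minerals that satisfy all observations are Biotite, Epidote, Gypsum, Orthoclase, Staurolite.
That is 5 minerals.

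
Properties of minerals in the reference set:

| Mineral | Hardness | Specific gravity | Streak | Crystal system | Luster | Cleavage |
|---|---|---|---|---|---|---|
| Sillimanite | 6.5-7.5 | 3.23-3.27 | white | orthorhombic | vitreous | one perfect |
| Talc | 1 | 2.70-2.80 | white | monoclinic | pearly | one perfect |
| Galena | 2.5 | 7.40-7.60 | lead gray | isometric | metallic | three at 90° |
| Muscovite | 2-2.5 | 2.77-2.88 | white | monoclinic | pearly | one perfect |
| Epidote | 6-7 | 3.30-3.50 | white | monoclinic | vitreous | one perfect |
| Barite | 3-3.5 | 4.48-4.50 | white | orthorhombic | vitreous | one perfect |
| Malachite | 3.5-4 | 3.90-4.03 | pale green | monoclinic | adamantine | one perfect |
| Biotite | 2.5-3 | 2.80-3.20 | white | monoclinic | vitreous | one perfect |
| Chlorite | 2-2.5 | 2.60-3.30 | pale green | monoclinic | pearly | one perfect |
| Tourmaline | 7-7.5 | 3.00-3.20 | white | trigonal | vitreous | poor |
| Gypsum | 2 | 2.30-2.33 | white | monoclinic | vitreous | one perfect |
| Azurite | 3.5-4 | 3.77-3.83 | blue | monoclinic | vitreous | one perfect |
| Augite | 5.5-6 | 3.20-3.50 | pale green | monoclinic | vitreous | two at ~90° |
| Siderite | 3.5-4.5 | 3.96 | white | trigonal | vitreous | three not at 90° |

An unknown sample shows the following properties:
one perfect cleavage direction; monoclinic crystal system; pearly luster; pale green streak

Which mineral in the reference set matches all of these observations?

One perfect cleavage direction rules out Galena, Tourmaline, Augite, Siderite.
Monoclinic crystal system eliminates Sillimanite, Barite.
Pearly luster — narrows the field to Talc, Muscovite, Chlorite.
Pale green streak — narrows the field to Chlorite.
The only mineral consistent with every observation is Chlorite.

Chlorite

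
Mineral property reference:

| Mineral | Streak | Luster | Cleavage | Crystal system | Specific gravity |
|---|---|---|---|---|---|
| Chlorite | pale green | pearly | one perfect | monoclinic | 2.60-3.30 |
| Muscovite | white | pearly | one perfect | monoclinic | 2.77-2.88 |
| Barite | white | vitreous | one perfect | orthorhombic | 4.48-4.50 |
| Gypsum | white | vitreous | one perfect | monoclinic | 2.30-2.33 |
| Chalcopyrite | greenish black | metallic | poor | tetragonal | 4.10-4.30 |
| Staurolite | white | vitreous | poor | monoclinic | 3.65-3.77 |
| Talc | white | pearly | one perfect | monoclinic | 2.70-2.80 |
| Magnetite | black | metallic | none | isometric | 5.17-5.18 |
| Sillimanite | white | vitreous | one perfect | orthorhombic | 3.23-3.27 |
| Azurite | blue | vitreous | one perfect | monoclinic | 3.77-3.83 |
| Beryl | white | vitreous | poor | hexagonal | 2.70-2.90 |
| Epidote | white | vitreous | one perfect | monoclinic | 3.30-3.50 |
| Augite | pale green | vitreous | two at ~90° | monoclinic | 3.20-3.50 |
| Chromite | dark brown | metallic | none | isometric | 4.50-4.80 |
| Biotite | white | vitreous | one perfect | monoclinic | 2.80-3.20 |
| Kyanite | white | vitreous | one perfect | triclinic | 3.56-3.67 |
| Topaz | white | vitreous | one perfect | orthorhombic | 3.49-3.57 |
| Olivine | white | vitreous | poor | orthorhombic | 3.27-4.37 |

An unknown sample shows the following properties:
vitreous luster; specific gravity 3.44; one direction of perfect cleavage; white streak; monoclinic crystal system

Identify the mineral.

Epidote

Vitreous luster excludes Chlorite, Muscovite, Chalcopyrite, Talc, Magnetite, Chromite.
Specific gravity 3.44 — Epidote, Augite, Olivine remain.
One direction of perfect cleavage — Epidote remains.
White streak — all remaining candidates fit.
Monoclinic crystal system — consistent with all remaining minerals.
The only mineral consistent with every observation is Epidote.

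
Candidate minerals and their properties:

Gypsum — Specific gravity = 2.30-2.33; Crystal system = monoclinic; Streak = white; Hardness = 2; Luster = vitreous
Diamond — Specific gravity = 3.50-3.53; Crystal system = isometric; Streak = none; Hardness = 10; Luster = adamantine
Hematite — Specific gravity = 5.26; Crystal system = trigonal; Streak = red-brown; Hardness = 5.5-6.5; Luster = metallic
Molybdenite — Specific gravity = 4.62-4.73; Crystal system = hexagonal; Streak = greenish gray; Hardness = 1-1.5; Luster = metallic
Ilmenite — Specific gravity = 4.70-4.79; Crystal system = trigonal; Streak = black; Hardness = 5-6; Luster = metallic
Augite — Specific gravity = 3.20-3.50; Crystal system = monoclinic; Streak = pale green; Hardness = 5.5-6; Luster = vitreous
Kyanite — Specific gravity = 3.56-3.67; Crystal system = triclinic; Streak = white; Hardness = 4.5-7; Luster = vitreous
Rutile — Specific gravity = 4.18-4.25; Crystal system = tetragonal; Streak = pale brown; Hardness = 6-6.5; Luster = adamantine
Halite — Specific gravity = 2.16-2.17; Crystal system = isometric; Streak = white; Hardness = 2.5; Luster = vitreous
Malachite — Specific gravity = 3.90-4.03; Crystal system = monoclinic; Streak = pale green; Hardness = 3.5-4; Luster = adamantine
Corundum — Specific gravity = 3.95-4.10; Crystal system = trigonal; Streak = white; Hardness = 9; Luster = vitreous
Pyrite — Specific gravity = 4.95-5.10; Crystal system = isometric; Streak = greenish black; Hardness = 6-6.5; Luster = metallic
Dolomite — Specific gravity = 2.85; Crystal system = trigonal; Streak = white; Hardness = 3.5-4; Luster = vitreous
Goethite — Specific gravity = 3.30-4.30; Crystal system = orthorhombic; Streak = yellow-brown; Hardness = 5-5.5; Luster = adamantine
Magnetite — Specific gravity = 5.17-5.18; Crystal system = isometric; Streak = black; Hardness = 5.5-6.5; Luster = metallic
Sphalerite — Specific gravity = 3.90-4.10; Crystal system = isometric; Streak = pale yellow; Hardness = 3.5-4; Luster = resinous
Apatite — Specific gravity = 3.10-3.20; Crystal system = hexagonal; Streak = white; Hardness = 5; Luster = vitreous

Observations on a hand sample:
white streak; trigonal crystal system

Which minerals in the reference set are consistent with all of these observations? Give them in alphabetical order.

White streak — Gypsum, Kyanite, Halite, Corundum, Dolomite, Apatite remain.
Trigonal crystal system — Corundum, Dolomite remain.
The minerals that satisfy all observations are Corundum, Dolomite.

Corundum, Dolomite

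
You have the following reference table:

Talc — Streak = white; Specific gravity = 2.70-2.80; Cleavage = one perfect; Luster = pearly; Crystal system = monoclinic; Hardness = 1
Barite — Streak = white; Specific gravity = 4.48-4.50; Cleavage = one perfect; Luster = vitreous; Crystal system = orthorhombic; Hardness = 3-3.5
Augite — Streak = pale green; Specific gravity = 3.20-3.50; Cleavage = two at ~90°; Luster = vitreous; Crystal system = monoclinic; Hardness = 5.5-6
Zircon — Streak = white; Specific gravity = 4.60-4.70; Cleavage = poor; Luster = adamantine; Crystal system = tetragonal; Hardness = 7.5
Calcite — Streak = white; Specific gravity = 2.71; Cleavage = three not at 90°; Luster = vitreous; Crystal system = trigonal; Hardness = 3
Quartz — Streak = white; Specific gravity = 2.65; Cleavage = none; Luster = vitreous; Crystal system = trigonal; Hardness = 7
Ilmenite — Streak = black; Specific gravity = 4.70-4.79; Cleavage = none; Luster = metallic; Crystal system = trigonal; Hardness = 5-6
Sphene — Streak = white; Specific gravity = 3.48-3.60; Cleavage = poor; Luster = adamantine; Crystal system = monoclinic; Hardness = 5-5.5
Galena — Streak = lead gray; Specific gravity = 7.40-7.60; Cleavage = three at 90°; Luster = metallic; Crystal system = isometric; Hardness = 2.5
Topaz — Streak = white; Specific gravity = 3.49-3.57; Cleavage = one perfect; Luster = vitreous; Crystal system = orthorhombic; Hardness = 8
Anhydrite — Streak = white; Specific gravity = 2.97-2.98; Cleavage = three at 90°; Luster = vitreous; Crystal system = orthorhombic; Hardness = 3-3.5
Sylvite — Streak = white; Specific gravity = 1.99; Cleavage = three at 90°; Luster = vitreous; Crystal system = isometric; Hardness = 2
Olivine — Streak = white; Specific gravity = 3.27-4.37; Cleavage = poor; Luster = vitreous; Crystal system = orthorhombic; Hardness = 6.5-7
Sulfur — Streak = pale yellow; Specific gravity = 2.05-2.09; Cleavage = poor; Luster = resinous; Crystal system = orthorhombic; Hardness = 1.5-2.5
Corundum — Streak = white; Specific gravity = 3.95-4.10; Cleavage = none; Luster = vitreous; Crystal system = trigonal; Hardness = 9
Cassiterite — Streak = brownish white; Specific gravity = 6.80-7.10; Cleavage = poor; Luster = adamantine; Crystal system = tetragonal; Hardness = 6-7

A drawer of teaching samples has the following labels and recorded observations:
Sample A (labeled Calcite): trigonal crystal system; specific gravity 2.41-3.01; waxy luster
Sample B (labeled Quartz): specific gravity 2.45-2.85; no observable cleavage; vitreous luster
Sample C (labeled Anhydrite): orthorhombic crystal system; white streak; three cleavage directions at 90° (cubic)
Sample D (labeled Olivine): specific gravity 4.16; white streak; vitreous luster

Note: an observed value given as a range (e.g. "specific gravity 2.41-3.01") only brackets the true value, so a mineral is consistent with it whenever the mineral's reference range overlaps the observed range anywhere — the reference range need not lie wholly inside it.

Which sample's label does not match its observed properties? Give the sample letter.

Sample A: Calcite has vitreous luster, but the record shows waxy luster — this label is wrong.
Sample B: observations are consistent with Quartz.
Sample C: observations are consistent with Anhydrite.
Sample D: observations are consistent with Olivine.
The mislabeled specimen is A.

A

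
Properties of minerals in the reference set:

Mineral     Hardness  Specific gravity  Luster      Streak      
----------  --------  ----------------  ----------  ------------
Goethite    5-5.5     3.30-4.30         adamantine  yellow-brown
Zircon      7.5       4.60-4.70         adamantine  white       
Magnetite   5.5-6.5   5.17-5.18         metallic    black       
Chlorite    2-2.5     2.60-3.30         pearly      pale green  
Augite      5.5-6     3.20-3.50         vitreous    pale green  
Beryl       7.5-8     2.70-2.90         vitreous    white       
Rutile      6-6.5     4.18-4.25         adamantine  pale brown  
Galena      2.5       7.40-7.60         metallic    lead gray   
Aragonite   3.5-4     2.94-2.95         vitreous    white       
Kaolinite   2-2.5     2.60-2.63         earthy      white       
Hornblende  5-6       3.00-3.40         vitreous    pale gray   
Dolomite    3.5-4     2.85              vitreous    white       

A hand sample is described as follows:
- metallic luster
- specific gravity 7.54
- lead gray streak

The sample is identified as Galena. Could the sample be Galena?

Metallic luster — agrees with Galena (metallic luster).
Specific gravity 7.54 — agrees with Galena (SG 7.40-7.60).
Lead gray streak — agrees with Galena (lead gray streak).
All observations are consistent with the tabulated values for Galena.

Yes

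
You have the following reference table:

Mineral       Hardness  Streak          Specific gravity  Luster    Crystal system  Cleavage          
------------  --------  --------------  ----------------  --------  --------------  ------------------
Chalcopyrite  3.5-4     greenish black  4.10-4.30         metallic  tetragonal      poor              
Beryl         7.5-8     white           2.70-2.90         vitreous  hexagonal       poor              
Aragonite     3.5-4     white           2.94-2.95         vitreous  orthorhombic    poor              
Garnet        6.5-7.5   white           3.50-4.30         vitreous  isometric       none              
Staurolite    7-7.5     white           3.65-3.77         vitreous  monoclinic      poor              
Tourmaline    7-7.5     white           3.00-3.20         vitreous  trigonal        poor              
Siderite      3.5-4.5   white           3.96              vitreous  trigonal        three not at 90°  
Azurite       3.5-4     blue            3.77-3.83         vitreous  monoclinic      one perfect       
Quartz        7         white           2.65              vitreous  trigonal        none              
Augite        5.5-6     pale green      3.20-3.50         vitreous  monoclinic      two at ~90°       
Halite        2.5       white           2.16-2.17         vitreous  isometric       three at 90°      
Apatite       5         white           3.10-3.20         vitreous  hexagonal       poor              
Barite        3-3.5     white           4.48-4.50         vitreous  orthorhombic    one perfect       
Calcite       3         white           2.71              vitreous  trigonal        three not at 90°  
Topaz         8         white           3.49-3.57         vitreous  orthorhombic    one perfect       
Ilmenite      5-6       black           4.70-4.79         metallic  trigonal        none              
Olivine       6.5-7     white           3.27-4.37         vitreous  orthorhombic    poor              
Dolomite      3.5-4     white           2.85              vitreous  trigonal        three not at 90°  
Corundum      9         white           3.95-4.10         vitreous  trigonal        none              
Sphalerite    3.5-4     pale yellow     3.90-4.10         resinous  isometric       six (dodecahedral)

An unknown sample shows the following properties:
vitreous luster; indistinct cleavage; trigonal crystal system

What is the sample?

Vitreous luster is inconsistent with Chalcopyrite, Ilmenite, Sphalerite.
Indistinct cleavage — leaves Beryl, Aragonite, Staurolite, Tourmaline, Apatite, Olivine.
Trigonal crystal system — Tourmaline remains.
Tourmaline is the sole remaining match.

Tourmaline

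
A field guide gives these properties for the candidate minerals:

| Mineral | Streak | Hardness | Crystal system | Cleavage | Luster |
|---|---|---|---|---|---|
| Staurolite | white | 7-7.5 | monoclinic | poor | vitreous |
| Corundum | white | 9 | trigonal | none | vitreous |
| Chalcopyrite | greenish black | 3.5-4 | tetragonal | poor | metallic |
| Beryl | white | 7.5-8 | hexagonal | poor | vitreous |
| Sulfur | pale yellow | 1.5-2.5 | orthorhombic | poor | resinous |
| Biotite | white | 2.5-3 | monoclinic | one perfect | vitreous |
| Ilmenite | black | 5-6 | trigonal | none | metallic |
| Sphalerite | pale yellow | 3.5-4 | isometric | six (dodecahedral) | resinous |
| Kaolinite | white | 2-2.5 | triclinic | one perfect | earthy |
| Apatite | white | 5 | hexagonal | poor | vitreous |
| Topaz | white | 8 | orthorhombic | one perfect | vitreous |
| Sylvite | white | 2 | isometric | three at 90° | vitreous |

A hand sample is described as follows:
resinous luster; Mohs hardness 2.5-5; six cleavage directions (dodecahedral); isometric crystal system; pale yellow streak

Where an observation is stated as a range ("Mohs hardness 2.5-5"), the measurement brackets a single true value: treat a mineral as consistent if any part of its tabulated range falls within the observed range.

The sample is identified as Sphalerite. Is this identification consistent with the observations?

Yes

Resinous luster — is consistent with Sphalerite (resinous luster).
Mohs hardness 2.5-5 — is consistent with Sphalerite (hardness 3.5-4).
Six cleavage directions (dodecahedral) — is consistent with Sphalerite (cleavage six (dodecahedral)).
Isometric crystal system — is consistent with Sphalerite (isometric system).
Pale yellow streak — is consistent with Sphalerite (pale yellow streak).
Every observed property is compatible with the reference values for Sphalerite.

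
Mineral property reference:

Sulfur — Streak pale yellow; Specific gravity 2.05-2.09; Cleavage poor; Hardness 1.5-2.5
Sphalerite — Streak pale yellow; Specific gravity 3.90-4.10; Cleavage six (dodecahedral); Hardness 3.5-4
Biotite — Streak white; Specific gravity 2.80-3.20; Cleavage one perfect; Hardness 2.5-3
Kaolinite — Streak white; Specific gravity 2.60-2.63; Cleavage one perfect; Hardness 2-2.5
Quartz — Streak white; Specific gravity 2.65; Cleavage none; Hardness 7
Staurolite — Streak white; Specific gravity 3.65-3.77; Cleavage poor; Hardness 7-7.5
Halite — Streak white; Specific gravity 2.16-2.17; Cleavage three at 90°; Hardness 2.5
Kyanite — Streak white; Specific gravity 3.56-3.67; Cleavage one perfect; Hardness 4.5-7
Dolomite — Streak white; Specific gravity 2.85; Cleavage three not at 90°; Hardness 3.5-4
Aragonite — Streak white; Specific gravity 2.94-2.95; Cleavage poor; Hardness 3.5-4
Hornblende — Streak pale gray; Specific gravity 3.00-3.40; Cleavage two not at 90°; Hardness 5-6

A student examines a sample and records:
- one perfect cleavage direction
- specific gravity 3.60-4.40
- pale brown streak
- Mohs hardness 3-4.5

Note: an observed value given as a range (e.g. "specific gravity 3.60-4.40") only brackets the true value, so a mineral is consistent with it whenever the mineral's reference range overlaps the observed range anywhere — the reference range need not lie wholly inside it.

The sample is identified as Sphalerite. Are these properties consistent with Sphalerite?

No

One perfect cleavage direction — Sphalerite has cleavage six (dodecahedral); a mismatch.
Specific gravity 3.60-4.40 — fits Sphalerite (SG 3.90-4.10).
Pale brown streak — Sphalerite has pale yellow streak; a mismatch.
Mohs hardness 3-4.5 — fits Sphalerite (hardness 3.5-4).
2 of the observed properties are inconsistent with Sphalerite.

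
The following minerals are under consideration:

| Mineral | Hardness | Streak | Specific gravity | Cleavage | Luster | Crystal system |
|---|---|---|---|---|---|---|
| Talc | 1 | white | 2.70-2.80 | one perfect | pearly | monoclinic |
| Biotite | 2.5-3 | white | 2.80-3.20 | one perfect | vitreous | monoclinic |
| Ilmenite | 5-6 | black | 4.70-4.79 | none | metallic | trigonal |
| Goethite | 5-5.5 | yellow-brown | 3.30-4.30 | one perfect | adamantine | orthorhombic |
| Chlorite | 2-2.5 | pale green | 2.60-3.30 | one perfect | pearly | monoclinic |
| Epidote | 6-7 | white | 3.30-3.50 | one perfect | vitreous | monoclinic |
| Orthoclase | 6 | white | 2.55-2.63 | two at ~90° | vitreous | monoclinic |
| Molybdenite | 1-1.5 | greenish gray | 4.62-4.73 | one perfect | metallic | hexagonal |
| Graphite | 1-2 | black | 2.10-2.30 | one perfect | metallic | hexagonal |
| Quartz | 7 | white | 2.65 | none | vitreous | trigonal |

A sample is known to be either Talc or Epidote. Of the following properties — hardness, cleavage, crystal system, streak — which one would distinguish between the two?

hardness

Hardness: Talc 1, Epidote 6-7 — different.
Cleavage: both one perfect — shared.
Crystal system: both monoclinic — shared.
Streak: both white — shared.
Hardness is the diagnostic property here.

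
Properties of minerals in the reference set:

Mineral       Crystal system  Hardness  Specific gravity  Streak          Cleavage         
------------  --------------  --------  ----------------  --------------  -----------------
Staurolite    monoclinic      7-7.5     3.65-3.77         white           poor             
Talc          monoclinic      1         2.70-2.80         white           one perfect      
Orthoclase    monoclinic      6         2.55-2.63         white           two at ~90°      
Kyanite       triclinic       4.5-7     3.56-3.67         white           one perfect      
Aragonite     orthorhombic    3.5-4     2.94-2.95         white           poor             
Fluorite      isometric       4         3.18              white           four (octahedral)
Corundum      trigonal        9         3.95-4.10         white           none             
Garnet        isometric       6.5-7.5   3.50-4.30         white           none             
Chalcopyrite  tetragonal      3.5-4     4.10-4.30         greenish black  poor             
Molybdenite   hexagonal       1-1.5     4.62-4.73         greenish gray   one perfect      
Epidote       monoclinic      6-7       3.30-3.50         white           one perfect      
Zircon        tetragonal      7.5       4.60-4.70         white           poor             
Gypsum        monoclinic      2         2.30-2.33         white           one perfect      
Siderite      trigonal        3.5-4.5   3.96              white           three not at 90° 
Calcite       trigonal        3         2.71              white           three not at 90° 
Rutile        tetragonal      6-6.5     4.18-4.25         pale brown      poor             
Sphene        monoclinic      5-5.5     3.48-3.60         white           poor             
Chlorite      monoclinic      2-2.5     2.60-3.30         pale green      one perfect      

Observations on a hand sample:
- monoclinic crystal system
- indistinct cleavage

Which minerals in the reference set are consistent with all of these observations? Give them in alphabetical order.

Monoclinic crystal system — leaves Staurolite, Talc, Orthoclase, Epidote, Gypsum, Sphene, Chlorite.
Indistinct cleavage — leaves Staurolite, Sphene.
The minerals that satisfy all observations are Sphene, Staurolite.

Sphene, Staurolite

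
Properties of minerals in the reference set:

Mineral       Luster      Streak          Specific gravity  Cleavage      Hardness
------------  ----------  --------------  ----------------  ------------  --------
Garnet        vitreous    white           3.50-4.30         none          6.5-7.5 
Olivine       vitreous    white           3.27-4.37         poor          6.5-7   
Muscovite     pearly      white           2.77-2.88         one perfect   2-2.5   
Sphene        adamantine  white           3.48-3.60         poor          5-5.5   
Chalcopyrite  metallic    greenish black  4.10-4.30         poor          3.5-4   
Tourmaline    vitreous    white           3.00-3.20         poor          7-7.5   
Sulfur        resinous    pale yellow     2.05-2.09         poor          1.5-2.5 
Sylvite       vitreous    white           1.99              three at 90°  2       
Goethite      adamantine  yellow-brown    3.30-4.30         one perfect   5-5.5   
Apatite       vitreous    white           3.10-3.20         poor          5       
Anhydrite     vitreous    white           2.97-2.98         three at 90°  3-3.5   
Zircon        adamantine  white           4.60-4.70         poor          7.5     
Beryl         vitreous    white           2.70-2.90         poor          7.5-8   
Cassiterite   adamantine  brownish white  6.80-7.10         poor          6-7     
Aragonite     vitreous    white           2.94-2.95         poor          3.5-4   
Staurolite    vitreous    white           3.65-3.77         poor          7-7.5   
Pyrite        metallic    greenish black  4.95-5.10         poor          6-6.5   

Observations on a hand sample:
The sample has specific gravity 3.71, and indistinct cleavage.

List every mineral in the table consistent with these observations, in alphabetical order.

Olivine, Staurolite

Specific gravity 3.71: leaves Garnet, Olivine, Goethite, Staurolite.
Indistinct cleavage excludes Garnet, Goethite.
Remaining candidates: Olivine, Staurolite.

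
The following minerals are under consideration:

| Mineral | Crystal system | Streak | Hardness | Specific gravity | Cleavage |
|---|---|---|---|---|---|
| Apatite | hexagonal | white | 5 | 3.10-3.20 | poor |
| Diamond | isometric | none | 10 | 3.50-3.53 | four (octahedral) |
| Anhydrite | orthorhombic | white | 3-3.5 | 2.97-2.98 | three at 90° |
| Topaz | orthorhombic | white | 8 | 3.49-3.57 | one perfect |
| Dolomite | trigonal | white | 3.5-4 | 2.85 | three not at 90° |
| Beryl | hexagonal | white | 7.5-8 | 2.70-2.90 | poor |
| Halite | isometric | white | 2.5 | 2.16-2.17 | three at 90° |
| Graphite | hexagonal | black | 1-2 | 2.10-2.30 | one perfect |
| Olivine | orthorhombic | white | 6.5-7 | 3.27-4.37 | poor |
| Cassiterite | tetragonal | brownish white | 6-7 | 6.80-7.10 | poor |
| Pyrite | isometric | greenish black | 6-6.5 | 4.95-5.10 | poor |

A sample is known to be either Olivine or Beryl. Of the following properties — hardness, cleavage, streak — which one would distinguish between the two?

Hardness: Olivine 6.5-7, Beryl 7.5-8 — distinct.
Cleavage: both poor — shared.
Streak: both white — shared.
Hardness is the diagnostic property here.

hardness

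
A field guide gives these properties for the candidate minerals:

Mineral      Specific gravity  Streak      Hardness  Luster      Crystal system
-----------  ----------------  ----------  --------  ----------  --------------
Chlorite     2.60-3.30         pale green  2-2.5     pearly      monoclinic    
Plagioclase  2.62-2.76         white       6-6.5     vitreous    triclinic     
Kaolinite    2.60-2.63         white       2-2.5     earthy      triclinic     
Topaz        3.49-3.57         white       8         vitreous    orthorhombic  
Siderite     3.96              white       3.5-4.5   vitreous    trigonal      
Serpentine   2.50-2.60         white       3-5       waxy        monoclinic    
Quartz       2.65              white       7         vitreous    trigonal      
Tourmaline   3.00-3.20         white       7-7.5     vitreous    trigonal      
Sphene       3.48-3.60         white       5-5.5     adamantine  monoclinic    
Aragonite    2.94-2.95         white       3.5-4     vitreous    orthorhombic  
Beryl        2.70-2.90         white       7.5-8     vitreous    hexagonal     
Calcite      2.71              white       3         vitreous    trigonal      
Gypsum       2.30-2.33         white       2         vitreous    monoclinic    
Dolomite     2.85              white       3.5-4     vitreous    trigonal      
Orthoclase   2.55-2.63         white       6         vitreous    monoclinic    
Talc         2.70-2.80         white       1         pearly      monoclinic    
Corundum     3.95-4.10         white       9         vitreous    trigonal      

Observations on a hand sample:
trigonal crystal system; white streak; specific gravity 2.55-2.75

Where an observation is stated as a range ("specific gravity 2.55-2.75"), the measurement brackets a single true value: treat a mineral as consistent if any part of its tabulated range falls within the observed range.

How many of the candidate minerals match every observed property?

2

Trigonal crystal system: narrows the field to Siderite, Quartz, Tourmaline, Calcite, Dolomite, Corundum.
White streak: every remaining candidate is consistent.
Specific gravity 2.55-2.75: leaves Quartz, Calcite.
The minerals that satisfy all observations are Calcite, Quartz.
That is 2 minerals.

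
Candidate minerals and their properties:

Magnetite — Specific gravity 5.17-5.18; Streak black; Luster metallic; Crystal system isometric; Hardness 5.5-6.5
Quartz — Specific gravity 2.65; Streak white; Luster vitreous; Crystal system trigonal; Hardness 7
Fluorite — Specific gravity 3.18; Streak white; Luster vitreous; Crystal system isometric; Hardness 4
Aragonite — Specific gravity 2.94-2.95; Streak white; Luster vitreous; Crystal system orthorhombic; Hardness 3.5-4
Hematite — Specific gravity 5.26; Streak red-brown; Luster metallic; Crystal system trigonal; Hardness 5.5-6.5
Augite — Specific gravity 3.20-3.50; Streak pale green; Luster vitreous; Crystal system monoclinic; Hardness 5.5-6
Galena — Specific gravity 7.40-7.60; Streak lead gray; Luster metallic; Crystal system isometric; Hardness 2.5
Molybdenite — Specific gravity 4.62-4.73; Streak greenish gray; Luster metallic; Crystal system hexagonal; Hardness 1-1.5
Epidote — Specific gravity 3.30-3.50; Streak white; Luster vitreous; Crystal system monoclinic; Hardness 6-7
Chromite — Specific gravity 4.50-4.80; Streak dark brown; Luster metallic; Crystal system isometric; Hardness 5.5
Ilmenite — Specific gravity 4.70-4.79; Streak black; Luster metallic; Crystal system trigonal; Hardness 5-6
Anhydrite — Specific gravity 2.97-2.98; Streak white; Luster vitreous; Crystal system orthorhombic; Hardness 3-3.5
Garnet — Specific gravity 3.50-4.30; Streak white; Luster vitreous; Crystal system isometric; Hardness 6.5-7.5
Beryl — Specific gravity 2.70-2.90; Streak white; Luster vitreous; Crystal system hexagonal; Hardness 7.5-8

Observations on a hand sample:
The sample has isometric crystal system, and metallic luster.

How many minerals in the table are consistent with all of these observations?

3

Isometric crystal system: only Magnetite, Fluorite, Galena, Chromite, Garnet remain.
Metallic luster eliminates Fluorite, Garnet.
Remaining candidates: Chromite, Galena, Magnetite.
That is 3 minerals.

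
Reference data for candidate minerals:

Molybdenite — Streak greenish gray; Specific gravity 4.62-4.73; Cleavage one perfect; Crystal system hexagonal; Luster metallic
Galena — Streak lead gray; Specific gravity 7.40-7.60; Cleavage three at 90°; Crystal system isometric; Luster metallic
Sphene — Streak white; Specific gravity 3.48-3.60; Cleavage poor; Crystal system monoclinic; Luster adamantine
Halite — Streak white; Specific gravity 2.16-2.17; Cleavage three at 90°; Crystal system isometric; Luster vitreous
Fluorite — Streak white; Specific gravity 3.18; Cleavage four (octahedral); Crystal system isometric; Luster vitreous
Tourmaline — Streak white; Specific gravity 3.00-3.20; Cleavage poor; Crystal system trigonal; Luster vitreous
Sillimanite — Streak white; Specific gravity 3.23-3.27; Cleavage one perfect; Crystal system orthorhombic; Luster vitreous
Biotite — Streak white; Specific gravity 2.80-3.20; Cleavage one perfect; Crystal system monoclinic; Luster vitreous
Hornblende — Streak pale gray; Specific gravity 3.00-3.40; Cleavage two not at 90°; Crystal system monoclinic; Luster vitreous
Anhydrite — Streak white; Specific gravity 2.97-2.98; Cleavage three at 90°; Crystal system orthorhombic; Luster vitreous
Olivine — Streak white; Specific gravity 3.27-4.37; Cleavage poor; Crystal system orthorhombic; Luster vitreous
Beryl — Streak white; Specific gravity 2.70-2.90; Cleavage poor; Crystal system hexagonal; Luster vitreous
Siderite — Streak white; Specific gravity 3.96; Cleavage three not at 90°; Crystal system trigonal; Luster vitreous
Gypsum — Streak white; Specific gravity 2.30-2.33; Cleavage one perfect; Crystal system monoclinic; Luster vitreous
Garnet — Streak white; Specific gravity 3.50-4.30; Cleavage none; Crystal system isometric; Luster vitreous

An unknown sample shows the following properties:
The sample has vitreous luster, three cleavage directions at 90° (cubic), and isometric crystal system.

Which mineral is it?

Vitreous luster is inconsistent with Molybdenite, Galena, Sphene.
Three cleavage directions at 90° (cubic) — narrows the field to Halite, Anhydrite.
Isometric crystal system rules out Anhydrite.
The only mineral consistent with every observation is Halite.

Halite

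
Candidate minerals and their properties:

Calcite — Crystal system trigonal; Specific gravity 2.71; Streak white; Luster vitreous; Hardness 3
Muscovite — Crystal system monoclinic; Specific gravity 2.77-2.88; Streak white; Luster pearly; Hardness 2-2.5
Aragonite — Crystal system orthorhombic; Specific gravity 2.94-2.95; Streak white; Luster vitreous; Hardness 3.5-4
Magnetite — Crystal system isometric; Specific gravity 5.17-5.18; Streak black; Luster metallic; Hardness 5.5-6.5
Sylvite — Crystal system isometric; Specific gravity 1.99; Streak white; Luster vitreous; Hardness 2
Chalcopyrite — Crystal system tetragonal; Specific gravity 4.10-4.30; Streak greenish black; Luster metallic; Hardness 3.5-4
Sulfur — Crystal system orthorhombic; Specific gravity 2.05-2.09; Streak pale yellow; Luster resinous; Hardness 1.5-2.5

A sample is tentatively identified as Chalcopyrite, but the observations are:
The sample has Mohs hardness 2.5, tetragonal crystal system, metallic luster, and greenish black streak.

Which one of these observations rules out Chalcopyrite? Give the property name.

hardness

Mohs hardness 2.5: Chalcopyrite has hardness 3.5-4 — inconsistent.
Tetragonal crystal system: Chalcopyrite has tetragonal system — agrees.
Metallic luster: Chalcopyrite has metallic luster — agrees.
Greenish black streak: Chalcopyrite has greenish black streak — agrees.
Only the hardness is inconsistent.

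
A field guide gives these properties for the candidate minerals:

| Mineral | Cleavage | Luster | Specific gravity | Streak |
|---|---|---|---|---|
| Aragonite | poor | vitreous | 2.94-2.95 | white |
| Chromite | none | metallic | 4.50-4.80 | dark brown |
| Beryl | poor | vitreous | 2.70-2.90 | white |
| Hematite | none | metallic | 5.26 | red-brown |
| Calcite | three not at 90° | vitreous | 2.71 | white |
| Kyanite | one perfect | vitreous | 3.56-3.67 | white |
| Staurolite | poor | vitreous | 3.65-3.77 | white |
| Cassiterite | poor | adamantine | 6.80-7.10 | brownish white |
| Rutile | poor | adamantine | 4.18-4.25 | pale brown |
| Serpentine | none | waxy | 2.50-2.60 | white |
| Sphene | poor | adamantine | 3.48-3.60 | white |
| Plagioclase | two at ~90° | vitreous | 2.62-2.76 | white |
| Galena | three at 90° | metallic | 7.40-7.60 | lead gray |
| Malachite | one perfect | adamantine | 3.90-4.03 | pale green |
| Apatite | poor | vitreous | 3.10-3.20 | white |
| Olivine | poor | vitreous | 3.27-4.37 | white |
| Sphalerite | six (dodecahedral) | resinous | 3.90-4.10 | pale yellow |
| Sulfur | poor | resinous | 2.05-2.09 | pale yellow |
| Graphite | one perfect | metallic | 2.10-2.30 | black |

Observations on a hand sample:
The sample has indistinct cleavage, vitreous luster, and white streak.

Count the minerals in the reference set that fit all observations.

5

Indistinct cleavage: narrows the field to Aragonite, Beryl, Staurolite, Cassiterite, Rutile, Sphene, Apatite, Olivine, Sulfur.
Vitreous luster is inconsistent with Cassiterite, Rutile, Sphene, Sulfur.
White streak: consistent with all remaining minerals.
The minerals that satisfy all observations are Apatite, Aragonite, Beryl, Olivine, Staurolite.
That is 5 minerals.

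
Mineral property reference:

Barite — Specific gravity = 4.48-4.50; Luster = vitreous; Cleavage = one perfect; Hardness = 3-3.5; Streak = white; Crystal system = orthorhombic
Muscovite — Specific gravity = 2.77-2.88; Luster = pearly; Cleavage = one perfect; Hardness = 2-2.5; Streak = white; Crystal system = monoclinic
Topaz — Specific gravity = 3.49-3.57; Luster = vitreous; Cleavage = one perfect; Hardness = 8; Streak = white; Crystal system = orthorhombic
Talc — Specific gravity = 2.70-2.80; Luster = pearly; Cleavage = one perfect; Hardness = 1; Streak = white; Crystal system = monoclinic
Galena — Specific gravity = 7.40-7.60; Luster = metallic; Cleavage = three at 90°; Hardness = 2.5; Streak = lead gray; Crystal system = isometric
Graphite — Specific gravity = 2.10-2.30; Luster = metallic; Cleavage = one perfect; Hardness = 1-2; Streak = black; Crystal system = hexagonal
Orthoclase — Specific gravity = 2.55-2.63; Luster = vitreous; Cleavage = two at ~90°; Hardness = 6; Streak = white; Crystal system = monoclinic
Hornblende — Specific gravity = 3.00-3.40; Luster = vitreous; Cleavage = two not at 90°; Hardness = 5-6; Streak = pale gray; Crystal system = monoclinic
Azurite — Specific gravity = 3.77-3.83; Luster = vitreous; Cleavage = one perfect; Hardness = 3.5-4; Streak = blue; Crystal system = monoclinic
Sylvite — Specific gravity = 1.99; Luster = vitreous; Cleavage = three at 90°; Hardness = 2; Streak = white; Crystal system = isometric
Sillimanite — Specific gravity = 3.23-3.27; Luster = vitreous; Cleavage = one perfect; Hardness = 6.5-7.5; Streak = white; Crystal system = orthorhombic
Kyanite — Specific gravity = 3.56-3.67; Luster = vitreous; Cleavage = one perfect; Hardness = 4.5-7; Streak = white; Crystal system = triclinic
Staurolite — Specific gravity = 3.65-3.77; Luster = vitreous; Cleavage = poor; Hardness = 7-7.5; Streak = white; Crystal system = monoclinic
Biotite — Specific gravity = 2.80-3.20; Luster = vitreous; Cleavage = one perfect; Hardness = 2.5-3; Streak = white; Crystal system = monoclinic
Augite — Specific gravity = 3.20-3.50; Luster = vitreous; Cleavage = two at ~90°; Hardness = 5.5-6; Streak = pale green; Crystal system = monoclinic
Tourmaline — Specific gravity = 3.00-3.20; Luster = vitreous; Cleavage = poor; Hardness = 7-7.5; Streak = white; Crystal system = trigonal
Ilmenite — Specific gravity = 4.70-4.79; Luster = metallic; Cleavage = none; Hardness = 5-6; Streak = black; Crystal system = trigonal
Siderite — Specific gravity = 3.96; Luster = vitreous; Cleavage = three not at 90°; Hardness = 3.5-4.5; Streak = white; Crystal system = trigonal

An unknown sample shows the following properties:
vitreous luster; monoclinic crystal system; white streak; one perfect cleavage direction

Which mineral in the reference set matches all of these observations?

Biotite

Vitreous luster rules out Muscovite, Talc, Galena, Graphite, Ilmenite.
Monoclinic crystal system — narrows the field to Orthoclase, Hornblende, Azurite, Staurolite, Biotite, Augite.
White streak excludes Hornblende, Azurite, Augite.
One perfect cleavage direction — leaves Biotite.
The only mineral consistent with every observation is Biotite.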